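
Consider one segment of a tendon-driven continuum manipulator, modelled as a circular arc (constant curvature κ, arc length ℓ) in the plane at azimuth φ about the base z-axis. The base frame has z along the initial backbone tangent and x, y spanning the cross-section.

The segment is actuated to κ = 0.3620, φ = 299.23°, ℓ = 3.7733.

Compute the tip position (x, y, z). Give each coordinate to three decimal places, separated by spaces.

θ = κ·ℓ = 0.3620 × 3.7733 = 1.36593 rad
ρ = (1 − cos θ)/κ = (1 − 0.20343)/0.3620 = 2.20046
z = sin θ / κ = 0.97909/0.3620 = 2.70467
x = ρ cos φ = 2.20046 × cos(299.23°) = 1.07452
y = ρ sin φ = 2.20046 × sin(299.23°) = -1.92027

1.075 -1.920 2.705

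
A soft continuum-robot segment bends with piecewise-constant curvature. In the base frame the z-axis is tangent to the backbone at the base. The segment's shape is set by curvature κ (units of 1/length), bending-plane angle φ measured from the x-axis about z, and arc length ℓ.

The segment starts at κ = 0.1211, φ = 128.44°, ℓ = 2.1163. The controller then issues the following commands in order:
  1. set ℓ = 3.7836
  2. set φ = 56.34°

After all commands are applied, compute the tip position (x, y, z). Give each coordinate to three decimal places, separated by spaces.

initial: κ=0.1211, φ=128.44°, ℓ=2.1163
cmd 1: set ℓ=3.7836 → (κ,φ,ℓ)=(0.1211,128.44°,3.7836) → tip=(-0.5295,0.6671,3.6526)
cmd 2: set φ=56.34° → (κ,φ,ℓ)=(0.1211,56.34°,3.7836) → tip=(0.4721,0.7089,3.6526)

0.472 0.709 3.653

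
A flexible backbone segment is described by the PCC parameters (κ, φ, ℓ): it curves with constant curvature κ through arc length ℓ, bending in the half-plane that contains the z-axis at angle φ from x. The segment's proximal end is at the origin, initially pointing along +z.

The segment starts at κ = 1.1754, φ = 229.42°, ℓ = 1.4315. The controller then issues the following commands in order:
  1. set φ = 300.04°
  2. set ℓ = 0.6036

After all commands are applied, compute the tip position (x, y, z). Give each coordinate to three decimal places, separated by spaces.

initial: κ=1.1754, φ=229.42°, ℓ=1.4315
cmd 1: set φ=300.04° → (κ,φ,ℓ)=(1.1754,300.04°,1.4315) → tip=(0.4734,-0.8187,0.8455)
cmd 2: set ℓ=0.6036 → (κ,φ,ℓ)=(1.1754,300.04°,0.6036) → tip=(0.1028,-0.1777,0.5542)

0.103 -0.178 0.554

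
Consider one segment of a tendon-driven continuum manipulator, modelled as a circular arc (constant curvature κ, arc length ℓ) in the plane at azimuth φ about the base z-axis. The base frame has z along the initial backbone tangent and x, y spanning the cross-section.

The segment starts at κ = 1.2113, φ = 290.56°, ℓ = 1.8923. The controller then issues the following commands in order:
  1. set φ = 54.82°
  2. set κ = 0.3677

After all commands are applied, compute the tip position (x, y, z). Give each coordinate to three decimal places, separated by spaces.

0.364 0.517 1.743

initial: κ=1.2113, φ=290.56°, ℓ=1.8923
cmd 1: set φ=54.82° → (κ,φ,ℓ)=(1.2113,54.82°,1.8923) → tip=(0.7898,1.1204,0.6199)
cmd 2: set κ=0.3677 → (κ,φ,ℓ)=(0.3677,54.82°,1.8923) → tip=(0.3642,0.5167,1.7433)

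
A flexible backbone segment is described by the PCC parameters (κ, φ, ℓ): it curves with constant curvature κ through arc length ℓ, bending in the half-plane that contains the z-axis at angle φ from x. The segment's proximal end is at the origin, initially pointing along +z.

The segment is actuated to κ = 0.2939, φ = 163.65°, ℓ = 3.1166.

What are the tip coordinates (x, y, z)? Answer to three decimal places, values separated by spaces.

-1.277 0.374 2.699

θ = κ·ℓ = 0.2939 × 3.1166 = 0.91597 rad
ρ = (1 − cos θ)/κ = (1 − 0.60902)/0.2939 = 1.33031
z = sin θ / κ = 0.79315/0.2939 = 2.69872
x = ρ cos φ = 1.33031 × cos(163.65°) = -1.27651
y = ρ sin φ = 1.33031 × sin(163.65°) = 0.37449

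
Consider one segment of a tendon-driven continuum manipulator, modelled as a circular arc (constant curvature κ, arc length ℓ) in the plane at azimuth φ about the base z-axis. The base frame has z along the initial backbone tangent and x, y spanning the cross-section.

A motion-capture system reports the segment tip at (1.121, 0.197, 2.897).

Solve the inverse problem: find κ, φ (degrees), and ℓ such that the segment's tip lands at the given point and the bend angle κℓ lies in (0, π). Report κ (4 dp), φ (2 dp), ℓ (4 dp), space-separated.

0.2350 9.97 3.1865

ρ = √(x²+y²) = √(1.121² + 0.197²) = 1.13818
φ = atan2(y, x) mod 360° = atan2(0.197, 1.121) = 9.9672°
|p|² = ρ² + z² = 1.13818² + 2.897² = 9.68806
κ = 2ρ / |p|² = 2×1.13818 / 9.68806 = 0.23497
θ = 2·atan2(ρ, z) = 2·atan2(1.13818, 2.897) = 0.74871 rad
ℓ = θ/κ = 0.74871/0.23497 = 3.18647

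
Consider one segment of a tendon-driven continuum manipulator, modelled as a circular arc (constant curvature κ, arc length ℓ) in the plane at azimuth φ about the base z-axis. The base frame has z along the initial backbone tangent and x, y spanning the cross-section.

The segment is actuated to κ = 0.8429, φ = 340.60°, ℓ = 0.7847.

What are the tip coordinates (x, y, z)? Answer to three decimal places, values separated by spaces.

0.236 -0.083 0.729

θ = κ·ℓ = 0.8429 × 0.7847 = 0.66142 rad
ρ = (1 − cos θ)/κ = (1 − 0.78912)/0.8429 = 0.25019
z = sin θ / κ = 0.61424/0.8429 = 0.72872
x = ρ cos φ = 0.25019 × cos(340.60°) = 0.23598
y = ρ sin φ = 0.25019 × sin(340.60°) = -0.08310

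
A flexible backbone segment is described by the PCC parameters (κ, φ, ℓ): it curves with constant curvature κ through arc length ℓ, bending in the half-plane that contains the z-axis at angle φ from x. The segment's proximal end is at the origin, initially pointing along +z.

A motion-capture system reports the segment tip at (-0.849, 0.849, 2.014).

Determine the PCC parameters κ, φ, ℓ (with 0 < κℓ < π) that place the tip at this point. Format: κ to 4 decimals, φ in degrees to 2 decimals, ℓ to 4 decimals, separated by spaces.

ρ = √(x²+y²) = √(-0.849² + 0.849²) = 1.20067
φ = atan2(y, x) mod 360° = atan2(0.849, -0.849) = 135.0000°
|p|² = ρ² + z² = 1.20067² + 2.014² = 5.49780
κ = 2ρ / |p|² = 2×1.20067 / 5.49780 = 0.43678
θ = 2·atan2(ρ, z) = 2·atan2(1.20067, 2.014) = 1.07518 rad
ℓ = θ/κ = 1.07518/0.43678 = 2.46161

0.4368 135.00 2.4616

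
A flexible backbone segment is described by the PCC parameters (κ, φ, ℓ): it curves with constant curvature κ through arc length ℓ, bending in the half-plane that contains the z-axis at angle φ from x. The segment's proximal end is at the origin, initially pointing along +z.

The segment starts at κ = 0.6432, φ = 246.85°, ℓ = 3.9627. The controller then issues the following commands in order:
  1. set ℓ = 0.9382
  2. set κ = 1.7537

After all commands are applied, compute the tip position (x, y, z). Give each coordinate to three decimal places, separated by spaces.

initial: κ=0.6432, φ=246.85°, ℓ=3.9627
cmd 1: set ℓ=0.9382 → (κ,φ,ℓ)=(0.6432,246.85°,0.9382) → tip=(-0.1080,-0.2525,0.8823)
cmd 2: set κ=1.7537 → (κ,φ,ℓ)=(1.7537,246.85°,0.9382) → tip=(-0.2409,-0.5633,0.5686)

-0.241 -0.563 0.569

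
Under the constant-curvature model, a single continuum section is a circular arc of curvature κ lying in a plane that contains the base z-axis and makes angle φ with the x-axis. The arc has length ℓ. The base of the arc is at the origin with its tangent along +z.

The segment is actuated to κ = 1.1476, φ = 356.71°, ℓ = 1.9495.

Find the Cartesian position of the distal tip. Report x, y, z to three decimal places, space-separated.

θ = κ·ℓ = 1.1476 × 1.9495 = 2.23725 rad
ρ = (1 − cos θ)/κ = (1 − -0.61820)/1.1476 = 1.41007
z = sin θ / κ = 0.78602/1.1476 = 0.68493
x = ρ cos φ = 1.41007 × cos(356.71°) = 1.40775
y = ρ sin φ = 1.41007 × sin(356.71°) = -0.08092

1.408 -0.081 0.685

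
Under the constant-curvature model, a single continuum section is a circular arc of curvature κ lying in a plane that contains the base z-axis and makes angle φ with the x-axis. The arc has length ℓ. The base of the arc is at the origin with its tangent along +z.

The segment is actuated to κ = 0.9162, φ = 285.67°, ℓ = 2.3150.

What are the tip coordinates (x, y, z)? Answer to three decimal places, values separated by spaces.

0.449 -1.600 0.930

θ = κ·ℓ = 0.9162 × 2.3150 = 2.12100 rad
ρ = (1 − cos θ)/κ = (1 − -0.52286)/0.9162 = 1.66215
z = sin θ / κ = 0.85242/0.9162 = 0.93038
x = ρ cos φ = 1.66215 × cos(285.67°) = 0.44894
y = ρ sin φ = 1.66215 × sin(285.67°) = -1.60038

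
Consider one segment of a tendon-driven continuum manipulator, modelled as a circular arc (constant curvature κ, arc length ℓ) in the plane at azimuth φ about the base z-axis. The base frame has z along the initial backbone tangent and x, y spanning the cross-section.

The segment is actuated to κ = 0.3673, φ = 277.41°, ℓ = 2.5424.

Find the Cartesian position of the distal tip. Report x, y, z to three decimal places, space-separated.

0.142 -1.094 2.189

θ = κ·ℓ = 0.3673 × 2.5424 = 0.93382 rad
ρ = (1 − cos θ)/κ = (1 − 0.59476)/0.3673 = 1.10328
z = sin θ / κ = 0.80390/0.3673 = 2.18867
x = ρ cos φ = 1.10328 × cos(277.41°) = 0.14229
y = ρ sin φ = 1.10328 × sin(277.41°) = -1.09407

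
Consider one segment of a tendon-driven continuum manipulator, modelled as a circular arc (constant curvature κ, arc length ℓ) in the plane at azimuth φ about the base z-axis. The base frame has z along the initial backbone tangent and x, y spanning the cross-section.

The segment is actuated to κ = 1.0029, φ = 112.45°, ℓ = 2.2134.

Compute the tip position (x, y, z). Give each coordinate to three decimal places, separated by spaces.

-0.611 1.479 0.794

θ = κ·ℓ = 1.0029 × 2.2134 = 2.21982 rad
ρ = (1 − cos θ)/κ = (1 − -0.60441)/1.0029 = 1.59977
z = sin θ / κ = 0.79667/1.0029 = 0.79437
x = ρ cos φ = 1.59977 × cos(112.45°) = -0.61091
y = ρ sin φ = 1.59977 × sin(112.45°) = 1.47853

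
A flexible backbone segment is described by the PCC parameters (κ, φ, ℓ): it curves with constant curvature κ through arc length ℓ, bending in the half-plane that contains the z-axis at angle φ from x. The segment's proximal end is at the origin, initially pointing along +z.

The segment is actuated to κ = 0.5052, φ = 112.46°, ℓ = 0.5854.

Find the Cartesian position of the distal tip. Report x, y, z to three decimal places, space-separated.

-0.033 0.079 0.577

θ = κ·ℓ = 0.5052 × 0.5854 = 0.29574 rad
ρ = (1 − cos θ)/κ = (1 − 0.95659)/0.5052 = 0.08594
z = sin θ / κ = 0.29145/0.5052 = 0.57690
x = ρ cos φ = 0.08594 × cos(112.46°) = -0.03283
y = ρ sin φ = 0.08594 × sin(112.46°) = 0.07942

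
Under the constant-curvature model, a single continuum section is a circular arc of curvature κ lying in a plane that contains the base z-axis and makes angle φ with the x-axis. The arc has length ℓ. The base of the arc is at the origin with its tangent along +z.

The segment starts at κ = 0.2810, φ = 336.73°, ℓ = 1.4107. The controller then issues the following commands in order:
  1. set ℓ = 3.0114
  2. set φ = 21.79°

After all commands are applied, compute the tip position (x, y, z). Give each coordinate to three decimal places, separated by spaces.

initial: κ=0.2810, φ=336.73°, ℓ=1.4107
cmd 1: set ℓ=3.0114 → (κ,φ,ℓ)=(0.2810,336.73°,3.0114) → tip=(1.1023,-0.4740,2.6647)
cmd 2: set φ=21.79° → (κ,φ,ℓ)=(0.2810,21.79°,3.0114) → tip=(1.1142,0.4454,2.6647)

1.114 0.445 2.665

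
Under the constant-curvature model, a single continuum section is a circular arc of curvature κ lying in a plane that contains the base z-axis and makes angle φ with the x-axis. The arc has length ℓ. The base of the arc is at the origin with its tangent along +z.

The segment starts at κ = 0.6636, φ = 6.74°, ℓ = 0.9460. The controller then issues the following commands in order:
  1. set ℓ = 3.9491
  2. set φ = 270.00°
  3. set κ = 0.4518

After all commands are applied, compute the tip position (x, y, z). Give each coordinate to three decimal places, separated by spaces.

initial: κ=0.6636, φ=6.74°, ℓ=0.9460
cmd 1: set ℓ=3.9491 → (κ,φ,ℓ)=(0.6636,6.74°,3.9491) → tip=(2.7945,0.3303,0.7500)
cmd 2: set φ=270.00° → (κ,φ,ℓ)=(0.6636,270.00°,3.9491) → tip=(-0.0000,-2.8139,0.7500)
cmd 3: set κ=0.4518 → (κ,φ,ℓ)=(0.4518,270.00°,3.9491) → tip=(-0.0000,-2.6821,2.1632)

-0.000 -2.682 2.163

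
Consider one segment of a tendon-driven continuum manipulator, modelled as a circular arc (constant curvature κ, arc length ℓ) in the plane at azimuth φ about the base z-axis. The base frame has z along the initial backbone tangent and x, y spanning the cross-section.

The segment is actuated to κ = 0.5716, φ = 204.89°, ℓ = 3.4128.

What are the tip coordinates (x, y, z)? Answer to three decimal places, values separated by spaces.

-2.176 -1.009 1.625

θ = κ·ℓ = 0.5716 × 3.4128 = 1.95076 rad
ρ = (1 − cos θ)/κ = (1 − -0.37088)/0.5716 = 2.39833
z = sin θ / κ = 0.92868/0.5716 = 1.62470
x = ρ cos φ = 2.39833 × cos(204.89°) = -2.17556
y = ρ sin φ = 2.39833 × sin(204.89°) = -1.00940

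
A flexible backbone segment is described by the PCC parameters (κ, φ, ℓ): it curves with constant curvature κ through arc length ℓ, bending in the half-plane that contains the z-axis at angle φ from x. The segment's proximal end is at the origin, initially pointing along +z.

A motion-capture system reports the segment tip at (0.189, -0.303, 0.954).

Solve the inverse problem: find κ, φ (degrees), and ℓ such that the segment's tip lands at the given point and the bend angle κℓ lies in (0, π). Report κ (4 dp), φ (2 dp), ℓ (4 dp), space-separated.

0.6883 301.95 1.0408

ρ = √(x²+y²) = √(0.189² + -0.303²) = 0.35711
φ = atan2(y, x) mod 360° = atan2(-0.303, 0.189) = 301.9544°
|p|² = ρ² + z² = 0.35711² + 0.954² = 1.03765
κ = 2ρ / |p|² = 2×0.35711 / 1.03765 = 0.68831
θ = 2·atan2(ρ, z) = 2·atan2(0.35711, 0.954) = 0.71637 rad
ℓ = θ/κ = 0.71637/0.68831 = 1.04076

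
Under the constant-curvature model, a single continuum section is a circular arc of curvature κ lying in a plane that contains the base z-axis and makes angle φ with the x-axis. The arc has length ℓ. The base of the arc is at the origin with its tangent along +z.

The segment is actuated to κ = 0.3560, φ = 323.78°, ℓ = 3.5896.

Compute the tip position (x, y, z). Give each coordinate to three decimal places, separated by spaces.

θ = κ·ℓ = 0.3560 × 3.5896 = 1.27790 rad
ρ = (1 − cos θ)/κ = (1 − 0.28873)/0.3560 = 1.99795
z = sin θ / κ = 0.95741/0.3560 = 2.68936
x = ρ cos φ = 1.99795 × cos(323.78°) = 1.61186
y = ρ sin φ = 1.99795 × sin(323.78°) = -1.18057

1.612 -1.181 2.689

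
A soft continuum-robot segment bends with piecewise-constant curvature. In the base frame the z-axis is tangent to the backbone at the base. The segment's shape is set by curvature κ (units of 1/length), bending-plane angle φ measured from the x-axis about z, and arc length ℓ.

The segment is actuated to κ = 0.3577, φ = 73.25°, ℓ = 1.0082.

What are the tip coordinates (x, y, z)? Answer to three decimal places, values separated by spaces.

0.052 0.172 0.986

θ = κ·ℓ = 0.3577 × 1.0082 = 0.36063 rad
ρ = (1 − cos θ)/κ = (1 − 0.93567)/0.3577 = 0.17983
z = sin θ / κ = 0.35287/0.3577 = 0.98649
x = ρ cos φ = 0.17983 × cos(73.25°) = 0.05183
y = ρ sin φ = 0.17983 × sin(73.25°) = 0.17220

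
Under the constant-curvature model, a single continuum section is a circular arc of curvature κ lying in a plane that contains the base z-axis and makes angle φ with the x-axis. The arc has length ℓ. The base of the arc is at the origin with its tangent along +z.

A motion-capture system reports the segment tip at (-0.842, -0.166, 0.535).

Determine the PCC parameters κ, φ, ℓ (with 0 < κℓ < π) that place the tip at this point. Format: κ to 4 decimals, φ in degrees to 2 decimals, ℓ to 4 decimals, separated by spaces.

1.6782 191.15 1.2076

ρ = √(x²+y²) = √(-0.842² + -0.166²) = 0.85821
φ = atan2(y, x) mod 360° = atan2(-0.166, -0.842) = 191.1528°
|p|² = ρ² + z² = 0.85821² + 0.535² = 1.02274
κ = 2ρ / |p|² = 2×0.85821 / 1.02274 = 1.67824
θ = 2·atan2(ρ, z) = 2·atan2(0.85821, 0.535) = 2.02671 rad
ℓ = θ/κ = 2.02671/1.67824 = 1.20764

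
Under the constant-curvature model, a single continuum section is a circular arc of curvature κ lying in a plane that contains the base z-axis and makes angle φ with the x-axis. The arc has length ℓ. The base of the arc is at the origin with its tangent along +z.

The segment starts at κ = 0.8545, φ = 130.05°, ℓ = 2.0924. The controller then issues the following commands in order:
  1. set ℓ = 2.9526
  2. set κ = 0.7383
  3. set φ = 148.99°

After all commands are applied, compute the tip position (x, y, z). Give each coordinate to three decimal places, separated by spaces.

initial: κ=0.8545, φ=130.05°, ℓ=2.0924
cmd 1: set ℓ=2.9526 → (κ,φ,ℓ)=(0.8545,130.05°,2.9526) → tip=(-1.3665,1.6256,0.6786)
cmd 2: set κ=0.7383 → (κ,φ,ℓ)=(0.7383,130.05°,2.9526) → tip=(-1.3702,1.6300,1.1109)
cmd 3: set φ=148.99° → (κ,φ,ℓ)=(0.7383,148.99°,2.9526) → tip=(-1.8251,1.0970,1.1109)

-1.825 1.097 1.111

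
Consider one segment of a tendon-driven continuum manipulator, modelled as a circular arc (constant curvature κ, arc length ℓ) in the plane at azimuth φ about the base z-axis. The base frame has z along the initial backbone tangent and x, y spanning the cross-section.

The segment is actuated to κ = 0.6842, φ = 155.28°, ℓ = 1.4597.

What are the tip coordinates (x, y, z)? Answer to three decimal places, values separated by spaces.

θ = κ·ℓ = 0.6842 × 1.4597 = 0.99873 rad
ρ = (1 − cos θ)/κ = (1 − 0.54137)/0.6842 = 0.67031
z = sin θ / κ = 0.84078/0.6842 = 1.22885
x = ρ cos φ = 0.67031 × cos(155.28°) = -0.60889
y = ρ sin φ = 0.67031 × sin(155.28°) = 0.28031

-0.609 0.280 1.229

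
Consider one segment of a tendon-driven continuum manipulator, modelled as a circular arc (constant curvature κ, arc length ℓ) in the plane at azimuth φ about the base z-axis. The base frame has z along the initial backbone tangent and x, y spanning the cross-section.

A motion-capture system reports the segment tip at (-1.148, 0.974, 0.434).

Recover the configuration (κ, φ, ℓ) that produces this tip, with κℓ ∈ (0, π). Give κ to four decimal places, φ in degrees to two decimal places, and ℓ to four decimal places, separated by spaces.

1.2265 139.69 2.1037

ρ = √(x²+y²) = √(-1.148² + 0.974²) = 1.50552
φ = atan2(y, x) mod 360° = atan2(0.974, -1.148) = 139.6877°
|p|² = ρ² + z² = 1.50552² + 0.434² = 2.45494
κ = 2ρ / |p|² = 2×1.50552 / 2.45494 = 1.22652
θ = 2·atan2(ρ, z) = 2·atan2(1.50552, 0.434) = 2.58027 rad
ℓ = θ/κ = 2.58027/1.22652 = 2.10373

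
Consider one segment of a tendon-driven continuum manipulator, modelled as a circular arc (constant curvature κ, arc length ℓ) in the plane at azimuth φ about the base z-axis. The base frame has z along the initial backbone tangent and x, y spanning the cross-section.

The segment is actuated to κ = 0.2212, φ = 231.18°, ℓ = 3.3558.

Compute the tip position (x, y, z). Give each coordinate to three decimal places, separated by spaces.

θ = κ·ℓ = 0.2212 × 3.3558 = 0.74230 rad
ρ = (1 − cos θ)/κ = (1 − 0.73691)/0.2212 = 1.18936
z = sin θ / κ = 0.67599/0.2212 = 3.05600
x = ρ cos φ = 1.18936 × cos(231.18°) = -0.74558
y = ρ sin φ = 1.18936 × sin(231.18°) = -0.92665

-0.746 -0.927 3.056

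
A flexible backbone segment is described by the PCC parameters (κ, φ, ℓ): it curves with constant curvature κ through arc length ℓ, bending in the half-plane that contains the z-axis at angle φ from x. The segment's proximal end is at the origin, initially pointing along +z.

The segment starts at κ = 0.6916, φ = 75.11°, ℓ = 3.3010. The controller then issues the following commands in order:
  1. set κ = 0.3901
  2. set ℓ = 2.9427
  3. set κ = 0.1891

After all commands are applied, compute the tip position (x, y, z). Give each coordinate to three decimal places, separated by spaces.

0.205 0.771 2.793

initial: κ=0.6916, φ=75.11°, ℓ=3.3010
cmd 1: set κ=0.3901 → (κ,φ,ℓ)=(0.3901,75.11°,3.3010) → tip=(0.4747,1.7854,2.4614)
cmd 2: set ℓ=2.9427 → (κ,φ,ℓ)=(0.3901,75.11°,2.9427) → tip=(0.3884,1.4608,2.3377)
cmd 3: set κ=0.1891 → (κ,φ,ℓ)=(0.1891,75.11°,2.9427) → tip=(0.2050,0.7711,2.7932)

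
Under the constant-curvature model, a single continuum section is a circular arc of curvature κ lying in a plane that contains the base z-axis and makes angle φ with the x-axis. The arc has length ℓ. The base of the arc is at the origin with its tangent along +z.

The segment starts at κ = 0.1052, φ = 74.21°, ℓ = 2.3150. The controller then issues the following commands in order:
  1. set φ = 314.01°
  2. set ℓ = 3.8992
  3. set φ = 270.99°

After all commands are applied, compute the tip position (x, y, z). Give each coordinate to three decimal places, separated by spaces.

initial: κ=0.1052, φ=74.21°, ℓ=2.3150
cmd 1: set φ=314.01° → (κ,φ,ℓ)=(0.1052,314.01°,2.3150) → tip=(0.1949,-0.2017,2.2922)
cmd 2: set ℓ=3.8992 → (κ,φ,ℓ)=(0.1052,314.01°,3.8992) → tip=(0.5479,-0.5672,3.7908)
cmd 3: set φ=270.99° → (κ,φ,ℓ)=(0.1052,270.99°,3.8992) → tip=(0.0136,-0.7884,3.7908)

0.014 -0.788 3.791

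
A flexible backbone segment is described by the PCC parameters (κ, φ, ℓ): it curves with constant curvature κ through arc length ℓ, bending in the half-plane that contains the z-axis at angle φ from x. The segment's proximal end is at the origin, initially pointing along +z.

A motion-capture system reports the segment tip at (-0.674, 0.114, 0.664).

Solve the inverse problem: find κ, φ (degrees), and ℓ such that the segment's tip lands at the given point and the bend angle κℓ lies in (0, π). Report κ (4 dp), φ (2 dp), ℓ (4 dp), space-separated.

ρ = √(x²+y²) = √(-0.674² + 0.114²) = 0.68357
φ = atan2(y, x) mod 360° = atan2(0.114, -0.674) = 170.3999°
|p|² = ρ² + z² = 0.68357² + 0.664² = 0.90817
κ = 2ρ / |p|² = 2×0.68357 / 0.90817 = 1.50539
θ = 2·atan2(ρ, z) = 2·atan2(0.68357, 0.664) = 1.59984 rad
ℓ = θ/κ = 1.59984/1.50539 = 1.06274

1.5054 170.40 1.0627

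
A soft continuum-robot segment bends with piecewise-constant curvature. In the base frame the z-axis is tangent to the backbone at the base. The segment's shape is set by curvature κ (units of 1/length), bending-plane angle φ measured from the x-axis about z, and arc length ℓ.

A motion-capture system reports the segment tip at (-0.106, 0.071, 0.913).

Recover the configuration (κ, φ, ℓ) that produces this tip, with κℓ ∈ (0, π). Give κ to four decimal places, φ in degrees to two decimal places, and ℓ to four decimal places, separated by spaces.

0.3002 146.19 0.9248

ρ = √(x²+y²) = √(-0.106² + 0.071²) = 0.12758
φ = atan2(y, x) mod 360° = atan2(0.071, -0.106) = 146.1854°
|p|² = ρ² + z² = 0.12758² + 0.913² = 0.84985
κ = 2ρ / |p|² = 2×0.12758 / 0.84985 = 0.30025
θ = 2·atan2(ρ, z) = 2·atan2(0.12758, 0.913) = 0.27768 rad
ℓ = θ/κ = 0.27768/0.30025 = 0.92484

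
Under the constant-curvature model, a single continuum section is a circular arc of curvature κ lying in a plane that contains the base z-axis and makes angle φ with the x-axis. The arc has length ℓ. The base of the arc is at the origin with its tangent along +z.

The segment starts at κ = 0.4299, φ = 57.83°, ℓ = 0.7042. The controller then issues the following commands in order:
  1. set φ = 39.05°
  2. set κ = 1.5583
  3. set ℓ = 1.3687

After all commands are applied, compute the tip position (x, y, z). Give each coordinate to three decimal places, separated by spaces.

0.764 0.620 0.543

initial: κ=0.4299, φ=57.83°, ℓ=0.7042
cmd 1: set φ=39.05° → (κ,φ,ℓ)=(0.4299,39.05°,0.7042) → tip=(0.0821,0.0666,0.6935)
cmd 2: set κ=1.5583 → (κ,φ,ℓ)=(1.5583,39.05°,0.7042) → tip=(0.2711,0.2200,0.5711)
cmd 3: set ℓ=1.3687 → (κ,φ,ℓ)=(1.5583,39.05°,1.3687) → tip=(0.7639,0.6197,0.5430)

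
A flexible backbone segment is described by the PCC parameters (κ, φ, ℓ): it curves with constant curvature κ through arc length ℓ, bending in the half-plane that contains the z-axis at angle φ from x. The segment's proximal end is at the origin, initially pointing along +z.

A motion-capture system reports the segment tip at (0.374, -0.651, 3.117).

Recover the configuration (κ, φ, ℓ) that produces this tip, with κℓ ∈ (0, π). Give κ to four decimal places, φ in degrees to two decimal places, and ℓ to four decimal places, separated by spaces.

0.1461 299.88 3.2362

ρ = √(x²+y²) = √(0.374² + -0.651²) = 0.75078
φ = atan2(y, x) mod 360° = atan2(-0.651, 0.374) = 299.8774°
|p|² = ρ² + z² = 0.75078² + 3.117² = 10.27937
κ = 2ρ / |p|² = 2×0.75078 / 10.27937 = 0.14608
θ = 2·atan2(ρ, z) = 2·atan2(0.75078, 3.117) = 0.47273 rad
ℓ = θ/κ = 0.47273/0.14608 = 3.23619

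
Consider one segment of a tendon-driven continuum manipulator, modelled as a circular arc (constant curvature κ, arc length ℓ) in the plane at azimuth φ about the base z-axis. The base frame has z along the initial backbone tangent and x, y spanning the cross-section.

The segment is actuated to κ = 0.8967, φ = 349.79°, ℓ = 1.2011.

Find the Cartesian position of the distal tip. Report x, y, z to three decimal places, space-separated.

0.577 -0.104 0.982

θ = κ·ℓ = 0.8967 × 1.2011 = 1.07703 rad
ρ = (1 − cos θ)/κ = (1 − 0.47395)/0.8967 = 0.58665
z = sin θ / κ = 0.88055/0.8967 = 0.98199
x = ρ cos φ = 0.58665 × cos(349.79°) = 0.57736
y = ρ sin φ = 0.58665 × sin(349.79°) = -0.10399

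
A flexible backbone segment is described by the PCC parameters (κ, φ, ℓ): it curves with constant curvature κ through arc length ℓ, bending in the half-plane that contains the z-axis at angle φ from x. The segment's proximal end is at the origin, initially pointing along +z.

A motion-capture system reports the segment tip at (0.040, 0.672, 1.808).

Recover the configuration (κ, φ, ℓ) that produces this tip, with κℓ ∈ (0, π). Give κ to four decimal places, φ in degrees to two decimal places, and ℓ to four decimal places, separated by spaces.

0.3617 86.59 1.9707

ρ = √(x²+y²) = √(0.040² + 0.672²) = 0.67319
φ = atan2(y, x) mod 360° = atan2(0.672, 0.040) = 86.5936°
|p|² = ρ² + z² = 0.67319² + 1.808² = 3.72205
κ = 2ρ / |p|² = 2×0.67319 / 3.72205 = 0.36173
θ = 2·atan2(ρ, z) = 2·atan2(0.67319, 1.808) = 0.71287 rad
ℓ = θ/κ = 0.71287/0.36173 = 1.97073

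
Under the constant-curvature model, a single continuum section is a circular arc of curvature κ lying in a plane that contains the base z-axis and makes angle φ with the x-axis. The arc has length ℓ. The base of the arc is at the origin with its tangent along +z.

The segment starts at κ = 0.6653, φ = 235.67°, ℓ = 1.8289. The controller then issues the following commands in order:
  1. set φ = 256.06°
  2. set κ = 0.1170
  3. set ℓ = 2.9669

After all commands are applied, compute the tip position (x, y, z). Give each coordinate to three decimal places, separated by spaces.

-0.123 -0.495 2.908

initial: κ=0.6653, φ=235.67°, ℓ=1.8289
cmd 1: set φ=256.06° → (κ,φ,ℓ)=(0.6653,256.06°,1.8289) → tip=(-0.2366,-0.9531,1.4099)
cmd 2: set κ=0.1170 → (κ,φ,ℓ)=(0.1170,256.06°,1.8289) → tip=(-0.0470,-0.1892,1.8150)
cmd 3: set ℓ=2.9669 → (κ,φ,ℓ)=(0.1170,256.06°,2.9669) → tip=(-0.1228,-0.4948,2.9077)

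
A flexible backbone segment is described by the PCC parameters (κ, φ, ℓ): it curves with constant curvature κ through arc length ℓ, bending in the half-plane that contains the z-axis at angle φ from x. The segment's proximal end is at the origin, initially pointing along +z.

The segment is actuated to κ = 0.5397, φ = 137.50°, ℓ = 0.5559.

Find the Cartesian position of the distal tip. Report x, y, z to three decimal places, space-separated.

-0.061 0.056 0.548

θ = κ·ℓ = 0.5397 × 0.5559 = 0.30002 rad
ρ = (1 − cos θ)/κ = (1 − 0.95533)/0.5397 = 0.08277
z = sin θ / κ = 0.29554/0.5397 = 0.54760
x = ρ cos φ = 0.08277 × cos(137.50°) = -0.06102
y = ρ sin φ = 0.08277 × sin(137.50°) = 0.05592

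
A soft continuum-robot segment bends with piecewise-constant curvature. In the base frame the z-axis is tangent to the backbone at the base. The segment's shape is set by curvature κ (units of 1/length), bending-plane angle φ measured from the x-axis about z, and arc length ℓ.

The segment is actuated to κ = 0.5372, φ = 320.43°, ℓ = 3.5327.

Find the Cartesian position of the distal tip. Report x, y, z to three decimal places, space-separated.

1.896 -1.567 1.763

θ = κ·ℓ = 0.5372 × 3.5327 = 1.89777 rad
ρ = (1 − cos θ)/κ = (1 − -0.32118)/0.5372 = 2.45937
z = sin θ / κ = 0.94702/0.5372 = 1.76288
x = ρ cos φ = 2.45937 × cos(320.43°) = 1.89580
y = ρ sin φ = 2.45937 × sin(320.43°) = -1.56667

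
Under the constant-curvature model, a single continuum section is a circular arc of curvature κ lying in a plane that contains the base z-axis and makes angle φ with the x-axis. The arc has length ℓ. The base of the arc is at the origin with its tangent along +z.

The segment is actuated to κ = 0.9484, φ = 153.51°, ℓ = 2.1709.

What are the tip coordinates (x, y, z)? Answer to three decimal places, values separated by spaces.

-1.386 0.691 0.931

θ = κ·ℓ = 0.9484 × 2.1709 = 2.05888 rad
ρ = (1 − cos θ)/κ = (1 − -0.46894)/0.9484 = 1.54886
z = sin θ / κ = 0.88323/0.9484 = 0.93129
x = ρ cos φ = 1.54886 × cos(153.51°) = -1.38625
y = ρ sin φ = 1.54886 × sin(153.51°) = 0.69085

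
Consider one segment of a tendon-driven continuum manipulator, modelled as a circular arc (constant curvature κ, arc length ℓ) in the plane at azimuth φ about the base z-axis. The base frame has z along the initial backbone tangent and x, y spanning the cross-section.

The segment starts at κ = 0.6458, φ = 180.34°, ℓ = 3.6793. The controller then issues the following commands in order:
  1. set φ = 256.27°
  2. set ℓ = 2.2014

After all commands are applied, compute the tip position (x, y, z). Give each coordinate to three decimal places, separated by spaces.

initial: κ=0.6458, φ=180.34°, ℓ=3.6793
cmd 1: set φ=256.27° → (κ,φ,ℓ)=(0.6458,256.27°,3.6793) → tip=(-0.6325,-2.5888,1.0729)
cmd 2: set ℓ=2.2014 → (κ,φ,ℓ)=(0.6458,256.27°,2.2014) → tip=(-0.3129,-1.2807,1.5313)

-0.313 -1.281 1.531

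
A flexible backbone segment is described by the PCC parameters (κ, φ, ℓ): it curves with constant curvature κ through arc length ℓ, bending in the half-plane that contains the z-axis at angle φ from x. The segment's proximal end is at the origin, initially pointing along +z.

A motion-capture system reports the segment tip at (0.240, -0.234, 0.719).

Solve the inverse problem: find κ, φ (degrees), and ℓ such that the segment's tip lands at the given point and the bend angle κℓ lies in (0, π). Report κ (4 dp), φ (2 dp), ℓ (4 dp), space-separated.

ρ = √(x²+y²) = √(0.240² + -0.234²) = 0.33520
φ = atan2(y, x) mod 360° = atan2(-0.234, 0.240) = 315.7252°
|p|² = ρ² + z² = 0.33520² + 0.719² = 0.62932
κ = 2ρ / |p|² = 2×0.33520 / 0.62932 = 1.06527
θ = 2·atan2(ρ, z) = 2·atan2(0.33520, 0.719) = 0.87248 rad
ℓ = θ/κ = 0.87248/1.06527 = 0.81903

1.0653 315.73 0.8190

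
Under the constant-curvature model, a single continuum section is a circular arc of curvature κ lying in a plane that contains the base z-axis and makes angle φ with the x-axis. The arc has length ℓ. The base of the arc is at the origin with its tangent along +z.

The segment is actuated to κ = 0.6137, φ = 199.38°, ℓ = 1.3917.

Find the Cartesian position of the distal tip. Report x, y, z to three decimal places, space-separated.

-0.527 -0.186 1.229

θ = κ·ℓ = 0.6137 × 1.3917 = 0.85409 rad
ρ = (1 − cos θ)/κ = (1 − 0.65691)/0.6137 = 0.55906
z = sin θ / κ = 0.75397/0.6137 = 1.22857
x = ρ cos φ = 0.55906 × cos(199.38°) = -0.52738
y = ρ sin φ = 0.55906 × sin(199.38°) = -0.18551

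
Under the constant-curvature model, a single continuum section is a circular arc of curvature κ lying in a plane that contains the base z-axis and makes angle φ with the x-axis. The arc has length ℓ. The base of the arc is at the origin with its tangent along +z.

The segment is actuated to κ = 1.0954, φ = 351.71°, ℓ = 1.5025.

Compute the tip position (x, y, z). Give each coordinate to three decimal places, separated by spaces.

0.971 -0.141 0.910

θ = κ·ℓ = 1.0954 × 1.5025 = 1.64584 rad
ρ = (1 − cos θ)/κ = (1 − -0.07497)/1.0954 = 0.98135
z = sin θ / κ = 0.99719/1.0954 = 0.91034
x = ρ cos φ = 0.98135 × cos(351.71°) = 0.97110
y = ρ sin φ = 0.98135 × sin(351.71°) = -0.14149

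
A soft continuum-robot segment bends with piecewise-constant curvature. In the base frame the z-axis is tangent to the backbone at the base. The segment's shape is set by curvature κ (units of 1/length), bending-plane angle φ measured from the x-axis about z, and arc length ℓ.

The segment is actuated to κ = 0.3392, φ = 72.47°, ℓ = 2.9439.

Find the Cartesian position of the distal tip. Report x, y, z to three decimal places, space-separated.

θ = κ·ℓ = 0.3392 × 2.9439 = 0.99857 rad
ρ = (1 − cos θ)/κ = (1 − 0.54150)/0.3392 = 1.35170
z = sin θ / κ = 0.84070/0.3392 = 2.47847
x = ρ cos φ = 1.35170 × cos(72.47°) = 0.40714
y = ρ sin φ = 1.35170 × sin(72.47°) = 1.28892

0.407 1.289 2.478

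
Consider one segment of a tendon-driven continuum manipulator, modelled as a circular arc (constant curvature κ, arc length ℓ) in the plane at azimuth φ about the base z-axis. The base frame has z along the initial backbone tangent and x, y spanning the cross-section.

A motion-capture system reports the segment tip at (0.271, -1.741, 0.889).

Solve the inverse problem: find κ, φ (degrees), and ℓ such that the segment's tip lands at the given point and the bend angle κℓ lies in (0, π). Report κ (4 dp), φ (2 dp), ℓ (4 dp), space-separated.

ρ = √(x²+y²) = √(0.271² + -1.741²) = 1.76197
φ = atan2(y, x) mod 360° = atan2(-1.741, 0.271) = 278.8475°
|p|² = ρ² + z² = 1.76197² + 0.889² = 3.89484
κ = 2ρ / |p|² = 2×1.76197 / 3.89484 = 0.90477
θ = 2·atan2(ρ, z) = 2·atan2(1.76197, 0.889) = 2.20703 rad
ℓ = θ/κ = 2.20703/0.90477 = 2.43933

0.9048 278.85 2.4393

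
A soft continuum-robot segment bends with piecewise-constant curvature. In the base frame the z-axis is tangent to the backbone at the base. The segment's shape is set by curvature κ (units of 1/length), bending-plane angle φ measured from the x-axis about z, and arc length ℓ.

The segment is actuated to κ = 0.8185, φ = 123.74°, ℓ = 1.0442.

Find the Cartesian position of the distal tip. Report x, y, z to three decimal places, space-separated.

-0.233 0.349 0.922

θ = κ·ℓ = 0.8185 × 1.0442 = 0.85468 rad
ρ = (1 − cos θ)/κ = (1 − 0.65646)/0.8185 = 0.41972
z = sin θ / κ = 0.75436/0.8185 = 0.92164
x = ρ cos φ = 0.41972 × cos(123.74°) = -0.23312
y = ρ sin φ = 0.41972 × sin(123.74°) = 0.34902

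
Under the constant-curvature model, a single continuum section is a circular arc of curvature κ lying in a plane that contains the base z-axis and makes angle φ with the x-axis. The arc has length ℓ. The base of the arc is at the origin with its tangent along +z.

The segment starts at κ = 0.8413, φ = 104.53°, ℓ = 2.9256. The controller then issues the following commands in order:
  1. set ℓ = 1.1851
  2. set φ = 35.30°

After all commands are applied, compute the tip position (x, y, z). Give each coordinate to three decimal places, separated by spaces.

0.444 0.314 0.998

initial: κ=0.8413, φ=104.53°, ℓ=2.9256
cmd 1: set ℓ=1.1851 → (κ,φ,ℓ)=(0.8413,104.53°,1.1851) → tip=(-0.1363,0.5261,0.9983)
cmd 2: set φ=35.30° → (κ,φ,ℓ)=(0.8413,35.30°,1.1851) → tip=(0.4435,0.3140,0.9983)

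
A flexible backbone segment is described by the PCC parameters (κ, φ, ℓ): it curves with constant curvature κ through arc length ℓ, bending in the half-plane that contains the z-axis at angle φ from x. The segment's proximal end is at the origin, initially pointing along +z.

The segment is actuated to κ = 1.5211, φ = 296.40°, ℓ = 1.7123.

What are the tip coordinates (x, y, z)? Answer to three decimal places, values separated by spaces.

θ = κ·ℓ = 1.5211 × 1.7123 = 2.60458 rad
ρ = (1 − cos θ)/κ = (1 − -0.85924)/1.5211 = 1.22230
z = sin θ / κ = 0.51157/1.5211 = 0.33632
x = ρ cos φ = 1.22230 × cos(296.40°) = 0.54348
y = ρ sin φ = 1.22230 × sin(296.40°) = -1.09483

0.543 -1.095 0.336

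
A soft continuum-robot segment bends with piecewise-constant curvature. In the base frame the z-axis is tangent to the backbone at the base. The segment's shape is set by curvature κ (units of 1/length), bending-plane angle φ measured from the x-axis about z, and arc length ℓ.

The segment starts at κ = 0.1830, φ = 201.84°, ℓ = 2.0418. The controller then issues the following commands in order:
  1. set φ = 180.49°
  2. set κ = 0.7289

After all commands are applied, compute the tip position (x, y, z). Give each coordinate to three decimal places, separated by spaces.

-1.259 -0.011 1.367

initial: κ=0.1830, φ=201.84°, ℓ=2.0418
cmd 1: set φ=180.49° → (κ,φ,ℓ)=(0.1830,180.49°,2.0418) → tip=(-0.3770,-0.0032,1.9946)
cmd 2: set κ=0.7289 → (κ,φ,ℓ)=(0.7289,180.49°,2.0418) → tip=(-1.2588,-0.0108,1.3673)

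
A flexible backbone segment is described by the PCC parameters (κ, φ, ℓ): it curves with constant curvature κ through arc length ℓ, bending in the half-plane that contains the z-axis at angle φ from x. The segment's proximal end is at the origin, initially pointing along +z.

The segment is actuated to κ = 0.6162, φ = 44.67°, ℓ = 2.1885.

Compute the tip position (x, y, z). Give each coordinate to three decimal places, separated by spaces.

0.900 0.889 1.583

θ = κ·ℓ = 0.6162 × 2.1885 = 1.34855 rad
ρ = (1 − cos θ)/κ = (1 − 0.22042)/0.6162 = 1.26515
z = sin θ / κ = 0.97541/0.6162 = 1.58294
x = ρ cos φ = 1.26515 × cos(44.67°) = 0.89973
y = ρ sin φ = 1.26515 × sin(44.67°) = 0.88943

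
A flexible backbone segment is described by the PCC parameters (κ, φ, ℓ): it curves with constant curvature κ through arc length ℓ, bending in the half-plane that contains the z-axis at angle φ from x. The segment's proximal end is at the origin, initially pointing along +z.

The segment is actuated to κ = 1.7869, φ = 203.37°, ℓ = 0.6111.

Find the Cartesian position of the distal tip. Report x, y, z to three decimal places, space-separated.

θ = κ·ℓ = 1.7869 × 0.6111 = 1.09197 rad
ρ = (1 − cos θ)/κ = (1 − 0.46073)/1.7869 = 0.30179
z = sin θ / κ = 0.88754/1.7869 = 0.49669
x = ρ cos φ = 0.30179 × cos(203.37°) = -0.27703
y = ρ sin φ = 0.30179 × sin(203.37°) = -0.11971

-0.277 -0.120 0.497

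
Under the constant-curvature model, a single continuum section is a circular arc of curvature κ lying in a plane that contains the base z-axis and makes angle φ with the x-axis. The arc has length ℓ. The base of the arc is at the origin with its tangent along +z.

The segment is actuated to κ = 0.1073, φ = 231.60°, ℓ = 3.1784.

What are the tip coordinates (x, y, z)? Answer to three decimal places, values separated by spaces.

-0.333 -0.421 3.117

θ = κ·ℓ = 0.1073 × 3.1784 = 0.34104 rad
ρ = (1 − cos θ)/κ = (1 − 0.94241)/0.1073 = 0.53675
z = sin θ / κ = 0.33447/0.1073 = 3.11714
x = ρ cos φ = 0.53675 × cos(231.60°) = -0.33340
y = ρ sin φ = 0.53675 × sin(231.60°) = -0.42065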